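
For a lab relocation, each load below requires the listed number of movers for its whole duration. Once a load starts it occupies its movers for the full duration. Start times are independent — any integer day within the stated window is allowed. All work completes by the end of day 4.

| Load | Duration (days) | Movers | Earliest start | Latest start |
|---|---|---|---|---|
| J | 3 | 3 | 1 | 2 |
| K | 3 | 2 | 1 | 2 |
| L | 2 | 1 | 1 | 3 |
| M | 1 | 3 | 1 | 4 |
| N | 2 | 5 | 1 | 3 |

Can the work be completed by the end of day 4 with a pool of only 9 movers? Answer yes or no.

The minimum achievable peak is 10; 9 < 10, so no feasible schedule stays within the cap.

no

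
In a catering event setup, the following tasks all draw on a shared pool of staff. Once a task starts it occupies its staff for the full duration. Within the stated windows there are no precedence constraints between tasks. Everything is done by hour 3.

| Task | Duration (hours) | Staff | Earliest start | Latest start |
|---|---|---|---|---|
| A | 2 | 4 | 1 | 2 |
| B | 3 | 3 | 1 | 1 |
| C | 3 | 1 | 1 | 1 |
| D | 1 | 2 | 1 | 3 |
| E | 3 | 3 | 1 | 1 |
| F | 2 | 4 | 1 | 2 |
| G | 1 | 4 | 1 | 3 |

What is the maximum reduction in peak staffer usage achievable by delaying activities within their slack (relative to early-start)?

6

Early-start peak: h1:21  h2:15  h3:7 ⇒ 21.
Leveled (A@1, B@1, C@1, D@1, E@1, F@2, G@3): h1:13  h2:15  h3:15 ⇒ 15.
Reduction 21 − 15 = 6.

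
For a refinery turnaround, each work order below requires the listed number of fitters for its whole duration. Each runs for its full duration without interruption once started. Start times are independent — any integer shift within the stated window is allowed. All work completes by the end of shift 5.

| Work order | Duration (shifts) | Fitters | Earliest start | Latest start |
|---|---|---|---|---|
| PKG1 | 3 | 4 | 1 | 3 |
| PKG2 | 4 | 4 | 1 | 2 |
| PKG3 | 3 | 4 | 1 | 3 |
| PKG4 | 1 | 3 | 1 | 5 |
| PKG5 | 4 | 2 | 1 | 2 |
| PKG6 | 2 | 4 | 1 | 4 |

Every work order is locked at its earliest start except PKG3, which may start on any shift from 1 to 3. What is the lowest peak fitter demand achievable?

17

PKG3@1: s1:21  s2:18  s3:14  s4:6  s5:0 → peak 21
PKG3@2: s1:17  s2:18  s3:14  s4:10  s5:0 → peak 18
PKG3@3: s1:17  s2:14  s3:14  s4:10  s5:4 → peak 17
Best is PKG3@3, peak 17.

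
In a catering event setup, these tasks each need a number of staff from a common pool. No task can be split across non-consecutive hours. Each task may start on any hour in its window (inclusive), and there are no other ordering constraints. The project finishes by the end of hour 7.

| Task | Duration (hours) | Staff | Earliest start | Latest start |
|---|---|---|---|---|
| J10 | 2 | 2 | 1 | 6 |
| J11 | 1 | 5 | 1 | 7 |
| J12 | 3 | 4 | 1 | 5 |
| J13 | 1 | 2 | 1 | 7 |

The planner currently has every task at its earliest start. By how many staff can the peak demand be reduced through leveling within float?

8

Early-start peak: h1:13  h2:6  h3:4  h4:0  h5:0  h6:0  h7:0 ⇒ 13.
Leveled (J10@1, J11@3, J12@4, J13@1): h1:4  h2:2  h3:5  h4:4  h5:4  h6:4  h7:0 ⇒ 5.
Reduction 13 − 5 = 8.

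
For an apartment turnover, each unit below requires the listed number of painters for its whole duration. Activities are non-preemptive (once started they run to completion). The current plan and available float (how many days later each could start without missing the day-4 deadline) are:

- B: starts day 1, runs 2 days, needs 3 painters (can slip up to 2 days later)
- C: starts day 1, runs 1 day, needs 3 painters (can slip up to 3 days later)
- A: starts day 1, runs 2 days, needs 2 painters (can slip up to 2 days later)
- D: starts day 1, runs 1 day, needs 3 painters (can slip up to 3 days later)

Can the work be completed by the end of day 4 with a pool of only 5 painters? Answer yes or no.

yes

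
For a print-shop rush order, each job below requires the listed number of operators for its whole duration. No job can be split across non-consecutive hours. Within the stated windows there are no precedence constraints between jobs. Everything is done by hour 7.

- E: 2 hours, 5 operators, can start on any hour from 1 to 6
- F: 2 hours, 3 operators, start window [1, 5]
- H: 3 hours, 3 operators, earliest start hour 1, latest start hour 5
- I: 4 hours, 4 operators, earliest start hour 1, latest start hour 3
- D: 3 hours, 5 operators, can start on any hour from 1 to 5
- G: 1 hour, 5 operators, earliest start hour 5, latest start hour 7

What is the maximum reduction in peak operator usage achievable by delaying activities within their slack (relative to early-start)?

10

Early-start peak: h1:20  h2:20  h3:12  h4:4  h5:5  h6:0  h7:0 ⇒ 20.
Leveled (E@1, F@3, H@1, I@3, D@5, G@7): h1:8  h2:8  h3:10  h4:7  h5:9  h6:9  h7:10 ⇒ 10.
Reduction 20 − 10 = 10.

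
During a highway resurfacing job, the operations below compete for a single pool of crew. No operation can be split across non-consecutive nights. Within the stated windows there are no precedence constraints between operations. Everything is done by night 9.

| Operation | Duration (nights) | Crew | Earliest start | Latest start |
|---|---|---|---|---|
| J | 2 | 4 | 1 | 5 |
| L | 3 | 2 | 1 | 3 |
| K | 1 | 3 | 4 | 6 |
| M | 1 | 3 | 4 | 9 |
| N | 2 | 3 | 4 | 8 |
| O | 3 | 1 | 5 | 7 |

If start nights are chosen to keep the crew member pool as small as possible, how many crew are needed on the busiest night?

4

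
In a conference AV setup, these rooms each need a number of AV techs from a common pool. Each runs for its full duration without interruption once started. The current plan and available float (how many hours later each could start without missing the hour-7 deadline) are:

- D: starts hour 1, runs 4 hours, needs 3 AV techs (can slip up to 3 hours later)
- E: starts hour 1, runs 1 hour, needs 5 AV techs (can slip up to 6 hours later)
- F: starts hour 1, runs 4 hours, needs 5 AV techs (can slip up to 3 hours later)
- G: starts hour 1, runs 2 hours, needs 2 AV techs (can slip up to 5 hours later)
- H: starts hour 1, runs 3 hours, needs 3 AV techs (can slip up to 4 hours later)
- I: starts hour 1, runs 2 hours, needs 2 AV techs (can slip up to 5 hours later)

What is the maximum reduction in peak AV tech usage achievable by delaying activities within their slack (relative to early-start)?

12

Early-start peak: h1:20  h2:15  h3:11  h4:8  h5:0  h6:0  h7:0 ⇒ 20.
Leveled (D@1, E@1, F@2, G@6, H@5, I@6): h1:8  h2:8  h3:8  h4:8  h5:8  h6:7  h7:7 ⇒ 8.
Reduction 20 − 8 = 12.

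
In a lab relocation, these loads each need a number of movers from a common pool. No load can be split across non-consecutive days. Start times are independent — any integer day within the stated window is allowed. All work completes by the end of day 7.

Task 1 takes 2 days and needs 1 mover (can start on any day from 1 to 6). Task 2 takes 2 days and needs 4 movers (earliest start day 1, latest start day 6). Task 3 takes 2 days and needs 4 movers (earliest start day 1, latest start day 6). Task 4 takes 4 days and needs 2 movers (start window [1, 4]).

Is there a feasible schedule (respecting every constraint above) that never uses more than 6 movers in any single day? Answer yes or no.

yes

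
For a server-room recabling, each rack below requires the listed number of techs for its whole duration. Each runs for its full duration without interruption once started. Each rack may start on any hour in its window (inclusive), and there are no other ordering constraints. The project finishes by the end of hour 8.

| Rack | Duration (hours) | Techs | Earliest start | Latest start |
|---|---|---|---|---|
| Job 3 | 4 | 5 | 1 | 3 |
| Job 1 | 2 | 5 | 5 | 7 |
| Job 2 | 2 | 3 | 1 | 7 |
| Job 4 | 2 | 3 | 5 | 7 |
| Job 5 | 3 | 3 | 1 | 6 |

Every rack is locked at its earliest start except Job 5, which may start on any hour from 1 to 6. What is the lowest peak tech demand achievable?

11

Job 5@1: h1:11  h2:11  h3:8  h4:5  h5:8  h6:8  h7:0  h8:0 → peak 11
Job 5@2: h1:8  h2:11  h3:8  h4:8  h5:8  h6:8  h7:0  h8:0 → peak 11
Job 5@3: h1:8  h2:8  h3:8  h4:8  h5:11  h6:8  h7:0  h8:0 → peak 11
Job 5@4: h1:8  h2:8  h3:5  h4:8  h5:11  h6:11  h7:0  h8:0 → peak 11
Job 5@5: h1:8  h2:8  h3:5  h4:5  h5:11  h6:11  h7:3  h8:0 → peak 11
Job 5@6: h1:8  h2:8  h3:5  h4:5  h5:8  h6:11  h7:3  h8:3 → peak 11
Best is Job 5@1, peak 11.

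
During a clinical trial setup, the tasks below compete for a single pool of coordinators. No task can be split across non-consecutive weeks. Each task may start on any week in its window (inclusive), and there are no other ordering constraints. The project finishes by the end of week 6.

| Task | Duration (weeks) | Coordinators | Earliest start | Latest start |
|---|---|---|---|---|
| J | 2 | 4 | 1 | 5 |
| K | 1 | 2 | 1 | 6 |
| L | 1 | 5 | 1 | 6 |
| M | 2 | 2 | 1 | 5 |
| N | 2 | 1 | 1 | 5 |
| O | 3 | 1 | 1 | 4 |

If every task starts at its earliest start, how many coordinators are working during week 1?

15

At early start, week 1 has: J, K, L, M, N, O.
Demand: 4 + 2 + 5 + 2 + 1 + 1 = 15.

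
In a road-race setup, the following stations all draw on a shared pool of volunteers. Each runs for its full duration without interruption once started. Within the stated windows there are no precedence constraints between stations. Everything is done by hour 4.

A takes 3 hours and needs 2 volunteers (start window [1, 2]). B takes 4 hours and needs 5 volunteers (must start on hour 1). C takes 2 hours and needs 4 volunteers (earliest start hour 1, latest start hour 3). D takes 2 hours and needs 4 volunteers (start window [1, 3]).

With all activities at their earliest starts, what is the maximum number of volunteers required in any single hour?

Early-start schedule: A@1, B@1, C@1, D@1.
Load per hour: hour 1: 15, hour 2: 15, hour 3: 7, hour 4: 5.
Peak is 15.

15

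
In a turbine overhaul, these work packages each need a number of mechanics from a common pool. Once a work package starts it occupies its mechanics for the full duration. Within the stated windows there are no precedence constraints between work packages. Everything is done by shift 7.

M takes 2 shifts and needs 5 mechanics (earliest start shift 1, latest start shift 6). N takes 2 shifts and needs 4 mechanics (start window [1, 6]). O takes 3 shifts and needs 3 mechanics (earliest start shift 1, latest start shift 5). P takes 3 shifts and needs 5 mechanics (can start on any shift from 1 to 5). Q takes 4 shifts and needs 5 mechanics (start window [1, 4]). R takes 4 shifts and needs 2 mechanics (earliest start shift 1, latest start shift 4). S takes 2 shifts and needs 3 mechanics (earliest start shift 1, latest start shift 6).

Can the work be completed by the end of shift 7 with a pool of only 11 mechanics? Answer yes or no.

no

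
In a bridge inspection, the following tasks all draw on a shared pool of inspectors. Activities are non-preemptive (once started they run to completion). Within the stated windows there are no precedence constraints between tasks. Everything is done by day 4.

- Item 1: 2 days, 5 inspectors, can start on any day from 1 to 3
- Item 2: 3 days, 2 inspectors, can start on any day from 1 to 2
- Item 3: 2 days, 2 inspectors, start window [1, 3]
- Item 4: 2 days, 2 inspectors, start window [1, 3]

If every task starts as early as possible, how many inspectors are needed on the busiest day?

Early-start schedule: Item 1@1, Item 2@1, Item 3@1, Item 4@1.
Load per day: day 1: 11, day 2: 11, day 3: 2, day 4: 0.
Peak is 11.

11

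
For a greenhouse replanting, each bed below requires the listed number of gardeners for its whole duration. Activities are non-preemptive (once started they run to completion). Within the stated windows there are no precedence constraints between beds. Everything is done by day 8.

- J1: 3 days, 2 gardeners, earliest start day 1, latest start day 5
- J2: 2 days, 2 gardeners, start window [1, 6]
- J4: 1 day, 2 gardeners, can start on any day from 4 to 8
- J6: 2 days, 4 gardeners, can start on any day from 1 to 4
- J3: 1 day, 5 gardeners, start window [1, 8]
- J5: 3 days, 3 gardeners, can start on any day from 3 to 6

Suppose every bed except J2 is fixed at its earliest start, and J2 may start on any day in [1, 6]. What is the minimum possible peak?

11

J2@1: d1:13  d2:8  d3:5  d4:5  d5:3  d6:0  d7:0  d8:0 → peak 13
J2@2: d1:11  d2:8  d3:7  d4:5  d5:3  d6:0  d7:0  d8:0 → peak 11
J2@3: d1:11  d2:6  d3:7  d4:7  d5:3  d6:0  d7:0  d8:0 → peak 11
J2@4: d1:11  d2:6  d3:5  d4:7  d5:5  d6:0  d7:0  d8:0 → peak 11
J2@5: d1:11  d2:6  d3:5  d4:5  d5:5  d6:2  d7:0  d8:0 → peak 11
J2@6: d1:11  d2:6  d3:5  d4:5  d5:3  d6:2  d7:2  d8:0 → peak 11
Best is J2@2, peak 11.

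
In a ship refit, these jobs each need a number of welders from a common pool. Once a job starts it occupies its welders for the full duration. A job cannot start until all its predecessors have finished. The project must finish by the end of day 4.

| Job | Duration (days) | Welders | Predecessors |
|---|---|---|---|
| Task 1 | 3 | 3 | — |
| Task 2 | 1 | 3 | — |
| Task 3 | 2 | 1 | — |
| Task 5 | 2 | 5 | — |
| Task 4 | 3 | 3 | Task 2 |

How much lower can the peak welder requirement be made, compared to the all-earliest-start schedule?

Early-start peak: d1:12  d2:12  d3:6  d4:3 ⇒ 12.
Leveled (Task 1@1, Task 2@1, Task 3@1, Task 5@3, Task 4@2): d1:7  d2:7  d3:11  d4:8 ⇒ 11.
Reduction 12 − 11 = 1.

1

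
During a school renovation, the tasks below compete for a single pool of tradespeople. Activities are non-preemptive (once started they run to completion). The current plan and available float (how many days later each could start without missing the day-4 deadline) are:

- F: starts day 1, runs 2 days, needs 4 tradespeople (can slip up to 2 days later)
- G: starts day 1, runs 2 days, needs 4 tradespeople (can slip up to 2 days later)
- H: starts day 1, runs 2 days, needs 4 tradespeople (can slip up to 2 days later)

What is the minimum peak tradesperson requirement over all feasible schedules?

8

Early-start (F@1, G@1, H@1) gives peak 12: d1:12  d2:12  d3:0  d4:0.
Shift H→3.
Schedule F@1, G@1, H@3: d1:8  d2:8  d3:4  d4:4 — peak 8.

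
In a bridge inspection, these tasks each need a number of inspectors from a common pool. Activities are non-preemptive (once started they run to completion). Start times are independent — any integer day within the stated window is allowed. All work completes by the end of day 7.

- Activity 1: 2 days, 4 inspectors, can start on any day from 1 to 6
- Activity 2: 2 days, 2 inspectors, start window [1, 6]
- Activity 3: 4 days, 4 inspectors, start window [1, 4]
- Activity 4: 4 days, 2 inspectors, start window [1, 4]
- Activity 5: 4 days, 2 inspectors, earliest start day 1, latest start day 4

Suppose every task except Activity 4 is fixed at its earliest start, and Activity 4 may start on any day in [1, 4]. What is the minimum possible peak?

Activity 4@1: d1:14  d2:14  d3:8  d4:8  d5:0  d6:0  d7:0 → peak 14
Activity 4@2: d1:12  d2:14  d3:8  d4:8  d5:2  d6:0  d7:0 → peak 14
Activity 4@3: d1:12  d2:12  d3:8  d4:8  d5:2  d6:2  d7:0 → peak 12
Activity 4@4: d1:12  d2:12  d3:6  d4:8  d5:2  d6:2  d7:2 → peak 12
Best is Activity 4@3, peak 12.

12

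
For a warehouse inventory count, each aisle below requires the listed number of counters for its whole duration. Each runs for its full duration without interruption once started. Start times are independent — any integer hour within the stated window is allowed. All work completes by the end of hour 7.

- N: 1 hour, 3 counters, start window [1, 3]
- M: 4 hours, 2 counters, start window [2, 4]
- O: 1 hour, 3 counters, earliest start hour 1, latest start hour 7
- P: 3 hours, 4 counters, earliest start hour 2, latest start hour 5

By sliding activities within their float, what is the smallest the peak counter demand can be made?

6

Schedule N@1, M@2, O@1, P@2: h1:6  h2:6  h3:6  h4:6  h5:2  h6:0  h7:0 — peak 6.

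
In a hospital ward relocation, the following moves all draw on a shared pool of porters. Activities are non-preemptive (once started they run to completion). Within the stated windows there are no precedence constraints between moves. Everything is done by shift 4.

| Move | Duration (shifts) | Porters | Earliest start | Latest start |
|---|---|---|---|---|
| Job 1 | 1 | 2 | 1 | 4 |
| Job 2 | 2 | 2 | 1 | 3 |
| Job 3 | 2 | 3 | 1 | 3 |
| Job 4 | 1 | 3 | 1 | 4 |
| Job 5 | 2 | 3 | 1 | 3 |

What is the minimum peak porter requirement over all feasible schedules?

Early-start (Job 1@1, Job 2@1, Job 3@1, Job 4@1, Job 5@1) gives peak 13: s1:13  s2:8  s3:0  s4:0.
Shift Job 3→2, Job 4→4, Job 5→3.
Schedule Job 1@1, Job 2@1, Job 3@2, Job 4@4, Job 5@3: s1:4  s2:5  s3:6  s4:6 — peak 6.
Total porter-shifts = 21 over 4 shifts ⇒ peak ≥ ⌈21/4⌉ = 6, so 6 is optimal.

6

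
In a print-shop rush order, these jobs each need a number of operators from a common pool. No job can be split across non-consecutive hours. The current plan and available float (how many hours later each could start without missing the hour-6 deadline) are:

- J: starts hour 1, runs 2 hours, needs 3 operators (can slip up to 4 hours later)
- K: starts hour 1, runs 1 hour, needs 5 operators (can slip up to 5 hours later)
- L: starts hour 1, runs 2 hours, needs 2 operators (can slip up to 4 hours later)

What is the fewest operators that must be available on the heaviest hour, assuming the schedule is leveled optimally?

5

Early-start (J@1, K@1, L@1) gives peak 10: h1:10  h2:5  h3:0  h4:0  h5:0  h6:0.
Shift K→3.
Schedule J@1, K@3, L@1: h1:5  h2:5  h3:5  h4:0  h5:0  h6:0 — peak 5.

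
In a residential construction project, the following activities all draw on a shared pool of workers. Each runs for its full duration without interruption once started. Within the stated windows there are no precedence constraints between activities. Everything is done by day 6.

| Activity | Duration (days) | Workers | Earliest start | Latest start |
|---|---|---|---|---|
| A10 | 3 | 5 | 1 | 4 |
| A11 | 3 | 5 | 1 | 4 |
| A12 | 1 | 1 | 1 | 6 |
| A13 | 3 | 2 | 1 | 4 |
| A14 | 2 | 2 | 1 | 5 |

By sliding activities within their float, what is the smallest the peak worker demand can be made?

7

Early-start (A10@1, A11@1, A12@1, A13@1, A14@1) gives peak 15: d1:15  d2:14  d3:12  d4:0  d5:0  d6:0.
Shift A11→4, A13→2, A14→5.
Schedule A10@1, A11@4, A12@1, A13@2, A14@5: d1:6  d2:7  d3:7  d4:7  d5:7  d6:7 — peak 7.
Total worker-days = 41 over 6 days ⇒ peak ≥ ⌈41/6⌉ = 7, so 7 is optimal.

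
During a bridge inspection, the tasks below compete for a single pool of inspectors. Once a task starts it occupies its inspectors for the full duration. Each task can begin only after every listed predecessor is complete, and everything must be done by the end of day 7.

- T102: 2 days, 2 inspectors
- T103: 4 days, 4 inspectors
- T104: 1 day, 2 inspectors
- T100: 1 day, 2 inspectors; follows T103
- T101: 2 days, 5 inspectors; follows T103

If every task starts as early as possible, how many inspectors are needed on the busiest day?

Early-start schedule: T102@1, T103@1, T104@1, T100@5, T101@5.
Load per day: day 1: 8, day 2: 6, day 3: 4, day 4: 4, day 5: 7, day 6: 5, day 7: 0.
Peak is 8.

8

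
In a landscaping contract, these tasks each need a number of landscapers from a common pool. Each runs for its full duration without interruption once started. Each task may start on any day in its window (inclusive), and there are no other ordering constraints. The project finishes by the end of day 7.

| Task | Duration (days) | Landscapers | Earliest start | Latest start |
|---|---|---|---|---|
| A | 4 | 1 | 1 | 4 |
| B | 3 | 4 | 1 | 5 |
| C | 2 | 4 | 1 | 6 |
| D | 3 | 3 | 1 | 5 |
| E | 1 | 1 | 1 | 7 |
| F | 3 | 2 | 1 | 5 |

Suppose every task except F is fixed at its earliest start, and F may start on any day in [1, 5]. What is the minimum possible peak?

13

F@1: d1:15  d2:14  d3:10  d4:1  d5:0  d6:0  d7:0 → peak 15
F@2: d1:13  d2:14  d3:10  d4:3  d5:0  d6:0  d7:0 → peak 14
F@3: d1:13  d2:12  d3:10  d4:3  d5:2  d6:0  d7:0 → peak 13
F@4: d1:13  d2:12  d3:8  d4:3  d5:2  d6:2  d7:0 → peak 13
F@5: d1:13  d2:12  d3:8  d4:1  d5:2  d6:2  d7:2 → peak 13
Best is F@3, peak 13.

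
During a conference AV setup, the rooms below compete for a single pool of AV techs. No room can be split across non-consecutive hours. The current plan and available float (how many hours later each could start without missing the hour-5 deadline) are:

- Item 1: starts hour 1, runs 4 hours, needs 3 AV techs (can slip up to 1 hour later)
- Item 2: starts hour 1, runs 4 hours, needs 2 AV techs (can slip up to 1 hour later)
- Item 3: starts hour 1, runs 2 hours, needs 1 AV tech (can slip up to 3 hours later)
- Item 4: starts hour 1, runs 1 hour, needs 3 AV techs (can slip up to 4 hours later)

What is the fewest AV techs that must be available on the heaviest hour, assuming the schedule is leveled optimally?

Early-start (Item 1@1, Item 2@1, Item 3@1, Item 4@1) gives peak 9: h1:9  h2:6  h3:5  h4:5  h5:0.
Shift Item 4→5.
Schedule Item 1@1, Item 2@1, Item 3@1, Item 4@5: h1:6  h2:6  h3:5  h4:5  h5:3 — peak 6.

6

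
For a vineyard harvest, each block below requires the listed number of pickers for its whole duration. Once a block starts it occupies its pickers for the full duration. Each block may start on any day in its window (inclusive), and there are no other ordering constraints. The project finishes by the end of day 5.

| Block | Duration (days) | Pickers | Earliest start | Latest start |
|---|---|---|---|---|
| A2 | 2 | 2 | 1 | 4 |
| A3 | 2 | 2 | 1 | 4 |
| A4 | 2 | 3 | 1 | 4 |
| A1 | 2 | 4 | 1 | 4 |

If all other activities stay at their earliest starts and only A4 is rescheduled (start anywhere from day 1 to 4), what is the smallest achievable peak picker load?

A4@1: d1:11  d2:11  d3:0  d4:0  d5:0 → peak 11
A4@2: d1:8  d2:11  d3:3  d4:0  d5:0 → peak 11
A4@3: d1:8  d2:8  d3:3  d4:3  d5:0 → peak 8
A4@4: d1:8  d2:8  d3:0  d4:3  d5:3 → peak 8
Best is A4@3, peak 8.

8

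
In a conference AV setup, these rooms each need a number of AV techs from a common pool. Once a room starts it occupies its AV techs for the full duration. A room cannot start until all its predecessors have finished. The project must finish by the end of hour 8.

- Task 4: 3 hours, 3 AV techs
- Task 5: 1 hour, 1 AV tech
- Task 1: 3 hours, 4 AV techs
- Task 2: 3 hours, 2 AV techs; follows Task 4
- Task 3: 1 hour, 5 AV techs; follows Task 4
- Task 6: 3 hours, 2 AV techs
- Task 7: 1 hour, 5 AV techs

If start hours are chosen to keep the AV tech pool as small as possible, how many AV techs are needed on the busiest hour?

Early-start (Task 4@1, Task 5@1, Task 1@1, Task 2@4, Task 3@4, Task 6@1, Task 7@1) gives peak 15: h1:15  h2:9  h3:9  h4:7  h5:2  h6:2  h7:0  h8:0.
Shift Task 1→4, Task 3→7, Task 7→8.
Schedule Task 4@1, Task 5@1, Task 1@4, Task 2@4, Task 3@7, Task 6@1, Task 7@8: h1:6  h2:5  h3:5  h4:6  h5:6  h6:6  h7:5  h8:5 — peak 6.
Total AV tech-hours = 44 over 8 hours ⇒ peak ≥ ⌈44/8⌉ = 6, so 6 is optimal.

6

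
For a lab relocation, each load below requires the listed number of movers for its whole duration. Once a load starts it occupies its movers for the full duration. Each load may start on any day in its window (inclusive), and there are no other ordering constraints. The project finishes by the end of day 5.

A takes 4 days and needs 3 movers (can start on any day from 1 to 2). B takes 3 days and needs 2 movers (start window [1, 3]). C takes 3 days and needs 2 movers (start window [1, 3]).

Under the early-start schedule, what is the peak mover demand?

Early-start schedule: A@1, B@1, C@1.
Load per day: day 1: 7, day 2: 7, day 3: 7, day 4: 3, day 5: 0.
Peak is 7.

7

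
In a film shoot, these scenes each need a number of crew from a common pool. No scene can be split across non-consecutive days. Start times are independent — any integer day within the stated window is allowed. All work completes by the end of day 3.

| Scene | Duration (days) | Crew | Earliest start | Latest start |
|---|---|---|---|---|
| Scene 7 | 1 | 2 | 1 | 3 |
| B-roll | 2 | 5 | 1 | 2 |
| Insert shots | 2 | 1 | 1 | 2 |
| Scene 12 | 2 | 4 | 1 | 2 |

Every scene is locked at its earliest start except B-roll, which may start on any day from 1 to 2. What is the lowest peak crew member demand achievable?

B-roll@1: d1:12  d2:10  d3:0 → peak 12
B-roll@2: d1:7  d2:10  d3:5 → peak 10
Best is B-roll@2, peak 10.

10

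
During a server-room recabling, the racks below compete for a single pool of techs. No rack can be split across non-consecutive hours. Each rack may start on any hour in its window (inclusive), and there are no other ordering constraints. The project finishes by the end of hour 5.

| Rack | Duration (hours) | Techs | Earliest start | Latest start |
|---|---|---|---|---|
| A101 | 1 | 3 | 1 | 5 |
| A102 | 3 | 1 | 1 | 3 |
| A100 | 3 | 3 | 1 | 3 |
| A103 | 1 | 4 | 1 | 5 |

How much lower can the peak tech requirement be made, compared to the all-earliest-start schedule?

7

Early-start peak: h1:11  h2:4  h3:4  h4:0  h5:0 ⇒ 11.
Leveled (A101@1, A102@1, A100@2, A103@5): h1:4  h2:4  h3:4  h4:3  h5:4 ⇒ 4.
Reduction 11 − 4 = 7.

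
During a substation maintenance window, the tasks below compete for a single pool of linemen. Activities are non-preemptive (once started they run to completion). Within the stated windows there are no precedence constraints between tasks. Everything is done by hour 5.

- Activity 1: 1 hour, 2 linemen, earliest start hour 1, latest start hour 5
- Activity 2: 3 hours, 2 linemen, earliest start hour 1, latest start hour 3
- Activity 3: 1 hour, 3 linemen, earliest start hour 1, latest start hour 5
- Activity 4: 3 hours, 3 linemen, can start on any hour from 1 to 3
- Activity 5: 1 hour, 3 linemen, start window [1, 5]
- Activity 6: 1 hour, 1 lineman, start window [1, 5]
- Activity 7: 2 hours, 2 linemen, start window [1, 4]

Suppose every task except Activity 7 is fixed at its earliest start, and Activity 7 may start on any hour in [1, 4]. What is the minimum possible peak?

14

Activity 7@1: h1:16  h2:7  h3:5  h4:0  h5:0 → peak 16
Activity 7@2: h1:14  h2:7  h3:7  h4:0  h5:0 → peak 14
Activity 7@3: h1:14  h2:5  h3:7  h4:2  h5:0 → peak 14
Activity 7@4: h1:14  h2:5  h3:5  h4:2  h5:2 → peak 14
Best is Activity 7@2, peak 14.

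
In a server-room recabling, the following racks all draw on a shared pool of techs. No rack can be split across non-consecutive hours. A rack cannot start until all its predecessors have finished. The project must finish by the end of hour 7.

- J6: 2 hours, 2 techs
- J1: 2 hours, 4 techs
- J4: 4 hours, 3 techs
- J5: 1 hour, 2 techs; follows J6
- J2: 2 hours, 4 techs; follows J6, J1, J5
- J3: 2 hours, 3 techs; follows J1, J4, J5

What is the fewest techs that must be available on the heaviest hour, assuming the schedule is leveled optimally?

7

Early-start (J6@1, J1@1, J4@1, J5@3, J2@4, J3@5) gives peak 9: h1:9  h2:9  h3:5  h4:7  h5:7  h6:3  h7:0.
Shift J1→3, J5→5, J2→6, J3→6.
Schedule J6@1, J1@3, J4@1, J5@5, J2@6, J3@6: h1:5  h2:5  h3:7  h4:7  h5:2  h6:7  h7:7 — peak 7.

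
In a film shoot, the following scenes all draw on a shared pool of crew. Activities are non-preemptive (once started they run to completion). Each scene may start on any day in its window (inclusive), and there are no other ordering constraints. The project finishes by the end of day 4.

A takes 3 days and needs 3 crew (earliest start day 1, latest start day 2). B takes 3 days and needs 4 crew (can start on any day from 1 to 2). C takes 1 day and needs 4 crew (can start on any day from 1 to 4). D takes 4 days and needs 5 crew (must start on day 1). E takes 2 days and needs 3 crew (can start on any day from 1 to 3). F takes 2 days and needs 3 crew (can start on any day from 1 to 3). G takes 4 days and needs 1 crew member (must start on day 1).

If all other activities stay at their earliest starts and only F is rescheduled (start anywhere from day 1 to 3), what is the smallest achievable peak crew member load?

20

F@1: d1:23  d2:19  d3:13  d4:6 → peak 23
F@2: d1:20  d2:19  d3:16  d4:6 → peak 20
F@3: d1:20  d2:16  d3:16  d4:9 → peak 20
Best is F@2, peak 20.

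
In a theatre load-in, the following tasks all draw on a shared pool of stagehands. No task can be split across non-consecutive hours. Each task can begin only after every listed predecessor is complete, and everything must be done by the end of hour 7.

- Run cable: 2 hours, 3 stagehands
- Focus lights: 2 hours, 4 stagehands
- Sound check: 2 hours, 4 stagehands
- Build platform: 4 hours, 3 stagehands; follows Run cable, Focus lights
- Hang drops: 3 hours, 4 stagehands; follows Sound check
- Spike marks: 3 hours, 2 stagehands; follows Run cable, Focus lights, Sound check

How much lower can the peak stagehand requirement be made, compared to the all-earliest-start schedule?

2

Early-start peak: h1:11  h2:11  h3:9  h4:9  h5:9  h6:3  h7:0 ⇒ 11.
Leveled (Run cable@1, Focus lights@1, Sound check@3, Build platform@3, Hang drops@5, Spike marks@5): h1:7  h2:7  h3:7  h4:7  h5:9  h6:9  h7:6 ⇒ 9.
Reduction 11 − 9 = 2.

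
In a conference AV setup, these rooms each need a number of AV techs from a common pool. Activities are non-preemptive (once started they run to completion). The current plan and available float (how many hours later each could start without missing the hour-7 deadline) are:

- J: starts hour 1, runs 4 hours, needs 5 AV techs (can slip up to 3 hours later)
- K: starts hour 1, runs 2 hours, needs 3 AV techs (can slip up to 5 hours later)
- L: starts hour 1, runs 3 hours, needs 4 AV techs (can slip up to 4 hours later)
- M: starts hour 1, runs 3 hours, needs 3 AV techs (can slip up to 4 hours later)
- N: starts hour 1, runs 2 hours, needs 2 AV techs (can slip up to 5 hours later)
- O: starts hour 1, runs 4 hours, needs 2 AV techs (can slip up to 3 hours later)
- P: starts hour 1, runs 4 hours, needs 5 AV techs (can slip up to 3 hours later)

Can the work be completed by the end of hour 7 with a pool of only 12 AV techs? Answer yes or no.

Schedule J@1, K@1, L@1, M@5, N@5, O@3, P@4: h1:12  h2:12  h3:11  h4:12  h5:12  h6:12  h7:8 — peak 12 ≤ 12.

yes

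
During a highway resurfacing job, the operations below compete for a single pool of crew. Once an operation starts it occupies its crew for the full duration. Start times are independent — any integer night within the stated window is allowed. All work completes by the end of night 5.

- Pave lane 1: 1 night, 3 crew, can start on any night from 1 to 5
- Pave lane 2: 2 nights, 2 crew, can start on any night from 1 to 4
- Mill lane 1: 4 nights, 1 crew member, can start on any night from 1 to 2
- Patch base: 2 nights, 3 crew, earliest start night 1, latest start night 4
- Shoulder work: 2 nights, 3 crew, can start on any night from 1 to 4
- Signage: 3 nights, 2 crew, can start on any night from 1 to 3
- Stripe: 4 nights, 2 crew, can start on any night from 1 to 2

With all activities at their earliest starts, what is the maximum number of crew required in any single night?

16

Early-start schedule: Pave lane 1@1, Pave lane 2@1, Mill lane 1@1, Patch base@1, Shoulder work@1, Signage@1, Stripe@1.
Load per night: night 1: 16, night 2: 13, night 3: 5, night 4: 3, night 5: 0.
Peak is 16.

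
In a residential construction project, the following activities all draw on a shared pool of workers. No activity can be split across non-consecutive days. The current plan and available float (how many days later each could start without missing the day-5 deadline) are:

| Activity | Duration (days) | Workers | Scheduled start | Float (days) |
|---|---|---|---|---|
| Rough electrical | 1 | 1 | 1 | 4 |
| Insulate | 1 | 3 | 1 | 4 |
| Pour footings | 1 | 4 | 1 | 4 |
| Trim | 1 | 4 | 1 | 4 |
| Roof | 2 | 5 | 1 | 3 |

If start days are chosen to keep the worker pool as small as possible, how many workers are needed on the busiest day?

5

Early-start (Rough electrical@1, Insulate@1, Pour footings@1, Trim@1, Roof@1) gives peak 17: d1:17  d2:5  d3:0  d4:0  d5:0.
Shift Pour footings→2, Trim→3, Roof→4.
Schedule Rough electrical@1, Insulate@1, Pour footings@2, Trim@3, Roof@4: d1:4  d2:4  d3:4  d4:5  d5:5 — peak 5.
Total worker-days = 22 over 5 days ⇒ peak ≥ ⌈22/5⌉ = 5, so 5 is optimal.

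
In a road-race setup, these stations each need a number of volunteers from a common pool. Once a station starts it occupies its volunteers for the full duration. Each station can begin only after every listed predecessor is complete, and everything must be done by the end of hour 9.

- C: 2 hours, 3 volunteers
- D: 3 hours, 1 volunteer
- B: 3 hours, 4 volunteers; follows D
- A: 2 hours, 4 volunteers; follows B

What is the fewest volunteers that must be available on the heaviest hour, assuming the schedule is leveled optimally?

4

Schedule C@1, D@1, B@4, A@7: h1:4  h2:4  h3:1  h4:4  h5:4  h6:4  h7:4  h8:4  h9:0 — peak 4.
Total volunteer-hours = 29 over 9 hours ⇒ peak ≥ ⌈29/9⌉ = 4, so 4 is optimal.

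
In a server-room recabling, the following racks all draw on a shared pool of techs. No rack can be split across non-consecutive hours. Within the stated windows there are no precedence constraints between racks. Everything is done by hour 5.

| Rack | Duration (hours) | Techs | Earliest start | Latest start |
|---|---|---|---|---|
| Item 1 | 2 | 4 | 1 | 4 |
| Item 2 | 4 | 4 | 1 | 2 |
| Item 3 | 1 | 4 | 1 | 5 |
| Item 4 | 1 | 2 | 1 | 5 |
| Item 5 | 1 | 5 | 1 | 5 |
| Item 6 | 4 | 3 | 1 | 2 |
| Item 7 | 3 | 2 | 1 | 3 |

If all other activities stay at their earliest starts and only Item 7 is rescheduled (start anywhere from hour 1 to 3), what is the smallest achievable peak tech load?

Item 7@1: h1:24  h2:13  h3:9  h4:7  h5:0 → peak 24
Item 7@2: h1:22  h2:13  h3:9  h4:9  h5:0 → peak 22
Item 7@3: h1:22  h2:11  h3:9  h4:9  h5:2 → peak 22
Best is Item 7@2, peak 22.

22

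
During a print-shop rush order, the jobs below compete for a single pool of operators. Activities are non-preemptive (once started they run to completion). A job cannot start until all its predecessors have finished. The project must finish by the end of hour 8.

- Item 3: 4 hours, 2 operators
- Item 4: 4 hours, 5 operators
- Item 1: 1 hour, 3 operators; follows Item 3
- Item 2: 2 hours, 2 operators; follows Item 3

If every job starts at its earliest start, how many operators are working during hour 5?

5

At early start, hour 5 has: Item 1, Item 2.
Demand: 3 + 2 = 5.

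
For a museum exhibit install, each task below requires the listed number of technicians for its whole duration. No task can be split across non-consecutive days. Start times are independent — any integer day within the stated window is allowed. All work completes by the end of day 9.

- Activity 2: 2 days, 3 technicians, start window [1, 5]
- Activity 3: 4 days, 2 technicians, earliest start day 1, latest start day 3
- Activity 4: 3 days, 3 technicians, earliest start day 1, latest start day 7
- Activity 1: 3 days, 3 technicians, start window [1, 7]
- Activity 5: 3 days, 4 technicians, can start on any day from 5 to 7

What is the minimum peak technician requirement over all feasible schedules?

6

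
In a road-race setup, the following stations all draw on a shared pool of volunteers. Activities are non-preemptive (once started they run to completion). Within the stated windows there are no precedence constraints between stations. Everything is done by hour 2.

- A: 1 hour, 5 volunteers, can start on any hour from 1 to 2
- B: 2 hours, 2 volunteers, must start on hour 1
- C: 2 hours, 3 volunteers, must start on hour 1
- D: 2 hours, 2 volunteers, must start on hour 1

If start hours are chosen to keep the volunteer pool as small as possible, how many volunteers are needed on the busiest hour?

Schedule A@1, B@1, C@1, D@1: h1:12  h2:7 — peak 12.
No arrangement of the 2 feasible schedules does better.

12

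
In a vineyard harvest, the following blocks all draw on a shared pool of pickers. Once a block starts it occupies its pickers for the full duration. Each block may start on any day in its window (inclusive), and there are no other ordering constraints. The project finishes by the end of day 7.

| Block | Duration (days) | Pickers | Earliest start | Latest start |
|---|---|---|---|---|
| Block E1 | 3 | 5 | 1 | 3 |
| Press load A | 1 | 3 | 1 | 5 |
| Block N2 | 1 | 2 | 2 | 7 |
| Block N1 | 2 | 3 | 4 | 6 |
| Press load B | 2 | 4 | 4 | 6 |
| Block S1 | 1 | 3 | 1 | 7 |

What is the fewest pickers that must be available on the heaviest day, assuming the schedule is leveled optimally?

Early-start (Block E1@1, Press load A@1, Block N2@2, Block N1@4, Press load B@4, Block S1@1) gives peak 11: d1:11  d2:7  d3:5  d4:7  d5:7  d6:0  d7:0.
Shift Press load A→4, Block N2→6, Press load B→6, Block S1→5.
Schedule Block E1@1, Press load A@4, Block N2@6, Block N1@4, Press load B@6, Block S1@5: d1:5  d2:5  d3:5  d4:6  d5:6  d6:6  d7:4 — peak 6.
Total picker-days = 37 over 7 days ⇒ peak ≥ ⌈37/7⌉ = 6, so 6 is optimal.

6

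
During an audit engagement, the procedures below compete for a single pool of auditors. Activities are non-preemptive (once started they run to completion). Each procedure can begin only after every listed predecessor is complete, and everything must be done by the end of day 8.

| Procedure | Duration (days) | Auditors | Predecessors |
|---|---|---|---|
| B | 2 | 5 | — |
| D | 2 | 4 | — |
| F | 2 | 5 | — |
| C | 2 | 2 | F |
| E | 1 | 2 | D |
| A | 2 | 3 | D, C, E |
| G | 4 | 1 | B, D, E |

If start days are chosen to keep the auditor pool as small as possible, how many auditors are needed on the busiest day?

9

Early-start (B@1, D@1, F@1, C@3, E@3, A@5, G@4) gives peak 14: d1:14  d2:14  d3:4  d4:3  d5:4  d6:4  d7:1  d8:0.
Shift F→3, C→5, A→7.
Schedule B@1, D@1, F@3, C@5, E@3, A@7, G@4: d1:9  d2:9  d3:7  d4:6  d5:3  d6:3  d7:4  d8:3 — peak 9.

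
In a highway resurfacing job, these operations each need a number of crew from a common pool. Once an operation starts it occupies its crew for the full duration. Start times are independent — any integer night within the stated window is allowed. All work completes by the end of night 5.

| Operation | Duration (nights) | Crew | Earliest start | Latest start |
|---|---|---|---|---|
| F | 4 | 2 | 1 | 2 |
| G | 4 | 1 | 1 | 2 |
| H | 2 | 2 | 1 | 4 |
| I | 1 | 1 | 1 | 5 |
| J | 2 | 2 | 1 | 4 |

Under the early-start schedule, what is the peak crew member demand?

Early-start schedule: F@1, G@1, H@1, I@1, J@1.
Load per night: night 1: 8, night 2: 7, night 3: 3, night 4: 3, night 5: 0.
Peak is 8.

8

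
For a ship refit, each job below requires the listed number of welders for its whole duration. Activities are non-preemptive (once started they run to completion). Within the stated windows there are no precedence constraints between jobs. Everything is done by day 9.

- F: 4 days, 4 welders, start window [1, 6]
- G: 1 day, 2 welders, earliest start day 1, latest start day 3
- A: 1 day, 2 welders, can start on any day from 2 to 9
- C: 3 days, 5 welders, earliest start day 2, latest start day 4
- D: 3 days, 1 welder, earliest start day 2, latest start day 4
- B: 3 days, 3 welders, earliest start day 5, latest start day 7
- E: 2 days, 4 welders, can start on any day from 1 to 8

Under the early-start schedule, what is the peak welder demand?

16

Early-start schedule: F@1, G@1, A@2, C@2, D@2, B@5, E@1.
Load per day: day 1: 10, day 2: 16, day 3: 10, day 4: 10, day 5: 3, day 6: 3, day 7: 3, day 8: 0, day 9: 0.
Peak is 16.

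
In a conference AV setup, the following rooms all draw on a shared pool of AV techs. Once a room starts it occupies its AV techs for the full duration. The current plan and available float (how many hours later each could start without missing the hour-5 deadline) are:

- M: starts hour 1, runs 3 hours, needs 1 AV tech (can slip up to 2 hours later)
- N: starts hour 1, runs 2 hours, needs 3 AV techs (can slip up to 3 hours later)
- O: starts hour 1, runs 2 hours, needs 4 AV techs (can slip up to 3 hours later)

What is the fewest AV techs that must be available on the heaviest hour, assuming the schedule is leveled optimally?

Early-start (M@1, N@1, O@1) gives peak 8: h1:8  h2:8  h3:1  h4:0  h5:0.
Shift O→4.
Schedule M@1, N@1, O@4: h1:4  h2:4  h3:1  h4:4  h5:4 — peak 4.
Total AV tech-hours = 17 over 5 hours ⇒ peak ≥ ⌈17/5⌉ = 4, so 4 is optimal.

4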